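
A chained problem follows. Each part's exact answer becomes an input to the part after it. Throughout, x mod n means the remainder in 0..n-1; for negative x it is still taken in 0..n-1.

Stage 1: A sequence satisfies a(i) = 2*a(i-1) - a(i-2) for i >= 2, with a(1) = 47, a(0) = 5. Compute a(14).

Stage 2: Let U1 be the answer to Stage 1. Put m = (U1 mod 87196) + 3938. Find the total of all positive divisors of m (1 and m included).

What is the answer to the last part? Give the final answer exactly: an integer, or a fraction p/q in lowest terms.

4752

Stage 1: a(2) = 2*(47) - 1*(5) = 89; iterating: a(2)=89, a(3)=131, a(4)=173, a(5)=215, a(6)=257, a(7)=299, a(8)=341, a(9)=383, a(10)=425, a(11)=467, a(12)=509, a(13)=551, a(14)=593; answer 593
Stage 2: U1 = 593; m = 4531; 4531 = 23 * 197; sigma = (1 + 23) * (1 + 197) = 24 * 198 = 4752; answer 4752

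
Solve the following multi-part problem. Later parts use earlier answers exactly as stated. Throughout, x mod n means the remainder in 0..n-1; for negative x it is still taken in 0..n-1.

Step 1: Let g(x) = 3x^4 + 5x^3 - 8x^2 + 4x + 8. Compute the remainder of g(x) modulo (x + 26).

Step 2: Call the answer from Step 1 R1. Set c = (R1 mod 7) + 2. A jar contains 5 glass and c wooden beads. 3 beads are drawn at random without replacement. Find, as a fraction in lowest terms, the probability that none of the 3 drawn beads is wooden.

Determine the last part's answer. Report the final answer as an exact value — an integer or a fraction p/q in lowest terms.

Step 1: remainder = value at the root: 3*(-26)^4 + 5*(-26)^3 - 8*(-26)^2 + 4*(-26)^1 + 8 = (1370928) + (-87880) + (-5408) + (-104) + (8) = 1277544; answer 1277544
Step 2: R1 = 1277544; c = 4; total draws C(9,3) = 84; favorable C(5,3) = 10; P = 5/42; answer 5/42

5/42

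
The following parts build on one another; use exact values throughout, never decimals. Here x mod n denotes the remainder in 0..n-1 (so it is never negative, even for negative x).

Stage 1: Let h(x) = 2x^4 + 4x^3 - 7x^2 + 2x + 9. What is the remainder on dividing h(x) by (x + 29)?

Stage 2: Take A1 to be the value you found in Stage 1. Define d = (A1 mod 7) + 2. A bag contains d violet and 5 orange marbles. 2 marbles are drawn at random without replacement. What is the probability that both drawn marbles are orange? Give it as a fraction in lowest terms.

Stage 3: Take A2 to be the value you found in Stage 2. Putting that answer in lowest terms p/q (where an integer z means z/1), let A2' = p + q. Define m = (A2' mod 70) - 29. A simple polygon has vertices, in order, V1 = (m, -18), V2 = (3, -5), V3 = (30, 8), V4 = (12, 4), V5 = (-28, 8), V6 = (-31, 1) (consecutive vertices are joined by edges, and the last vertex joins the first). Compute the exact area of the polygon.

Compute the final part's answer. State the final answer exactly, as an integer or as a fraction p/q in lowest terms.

592

Stage 1: remainder = value at the root: 2*(-29)^4 + 4*(-29)^3 - 7*(-29)^2 + 2*(-29)^1 + 9 = (1414562) + (-97556) + (-5887) + (-58) + (9) = 1311070; answer 1311070
Stage 2: A1 = 1311070; d = 7; total draws C(12,2) = 66; favorable C(5,2) = 10; P = 5/33; answer 5/33
Stage 3: A2 = 5/33; threaded value p + q = 38; m = 9; cross terms: (9*-5 - 3*-18)=9, (3*8 - 30*-5)=174, (30*4 - 12*8)=24, (12*8 - -28*4)=208, (-28*1 - -31*8)=220, (-31*-18 - 9*1)=549; twice the area = |1184| = 1184; area = 592; answer 592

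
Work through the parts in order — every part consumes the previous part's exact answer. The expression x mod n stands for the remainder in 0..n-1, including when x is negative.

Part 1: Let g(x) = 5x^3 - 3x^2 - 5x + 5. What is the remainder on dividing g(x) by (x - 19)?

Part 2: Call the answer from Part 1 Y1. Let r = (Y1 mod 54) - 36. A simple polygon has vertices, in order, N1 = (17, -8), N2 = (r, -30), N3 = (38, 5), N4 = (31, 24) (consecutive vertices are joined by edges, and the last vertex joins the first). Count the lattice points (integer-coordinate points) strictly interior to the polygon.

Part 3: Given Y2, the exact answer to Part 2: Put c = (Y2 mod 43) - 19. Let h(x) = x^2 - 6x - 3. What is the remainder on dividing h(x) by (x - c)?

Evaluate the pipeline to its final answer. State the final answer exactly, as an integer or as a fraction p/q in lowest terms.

Part 1: remainder = value at the root: 5*(19)^3 - 3*(19)^2 - 5*(19)^1 + 5 = (34295) + (-1083) + (-95) + (5) = 33122; answer 33122
Part 2: Y1 = 33122; r = -16; cross terms: (17*-30 - -16*-8)=-638, (-16*5 - 38*-30)=1060, (38*24 - 31*5)=757, (31*-8 - 17*24)=-656; twice the area = |523| = 523; area = 523/2; boundary points = 11 + 1 + 1 + 2 = 15; strictly interior points = area - boundary/2 + 1 = 255; answer 255
Part 3: Y2 = 255; c = 21; remainder = value at the root: 1*(21)^2 - 6*(21)^1 - 3 = (441) + (-126) + (-3) = 312; answer 312

312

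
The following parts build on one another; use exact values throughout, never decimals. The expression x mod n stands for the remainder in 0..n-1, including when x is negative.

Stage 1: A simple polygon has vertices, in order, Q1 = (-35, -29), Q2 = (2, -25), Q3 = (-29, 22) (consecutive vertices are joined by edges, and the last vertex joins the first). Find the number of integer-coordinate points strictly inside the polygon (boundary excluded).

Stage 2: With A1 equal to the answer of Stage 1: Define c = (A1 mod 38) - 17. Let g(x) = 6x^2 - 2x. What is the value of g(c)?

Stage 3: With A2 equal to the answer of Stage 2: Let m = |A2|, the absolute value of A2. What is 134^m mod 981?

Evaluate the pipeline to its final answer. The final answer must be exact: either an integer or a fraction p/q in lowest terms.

Stage 1: cross terms: (-35*-25 - 2*-29)=933, (2*22 - -29*-25)=-681, (-29*-29 - -35*22)=1611; twice the area = |1863| = 1863; area = 1863/2; boundary points = 1 + 1 + 3 = 5; strictly interior points = area - boundary/2 + 1 = 930; answer 930
Stage 2: A1 = 930; c = 1; 6*(1)^2 - 2*(1)^1 = (6) + (-2) = 4; answer 4
Stage 3: A2 = 4; m = 4; squarings mod 981: 134^1=134, 134^2=298, 134^4=514; 134^4 = 134^4 = 514 (mod 981); answer 514

514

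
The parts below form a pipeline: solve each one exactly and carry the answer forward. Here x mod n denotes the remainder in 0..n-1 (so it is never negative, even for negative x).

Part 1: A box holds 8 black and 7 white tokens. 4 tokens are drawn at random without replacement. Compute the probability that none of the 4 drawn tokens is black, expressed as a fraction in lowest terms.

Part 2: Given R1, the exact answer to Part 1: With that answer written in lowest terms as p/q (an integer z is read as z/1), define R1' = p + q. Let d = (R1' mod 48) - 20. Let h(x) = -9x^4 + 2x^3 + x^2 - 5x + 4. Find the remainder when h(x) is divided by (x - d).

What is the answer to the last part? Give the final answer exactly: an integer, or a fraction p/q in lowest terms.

Part 1: total draws C(15,4) = 1365; favorable C(7,4) = 35; P = 1/39; answer 1/39
Part 2: R1 = 1/39; threaded value p + q = 40; d = 20; remainder = value at the root: -9*(20)^4 + 2*(20)^3 + 1*(20)^2 - 5*(20)^1 + 4 = (-1440000) + (16000) + (400) + (-100) + (4) = -1423696; answer -1423696

-1423696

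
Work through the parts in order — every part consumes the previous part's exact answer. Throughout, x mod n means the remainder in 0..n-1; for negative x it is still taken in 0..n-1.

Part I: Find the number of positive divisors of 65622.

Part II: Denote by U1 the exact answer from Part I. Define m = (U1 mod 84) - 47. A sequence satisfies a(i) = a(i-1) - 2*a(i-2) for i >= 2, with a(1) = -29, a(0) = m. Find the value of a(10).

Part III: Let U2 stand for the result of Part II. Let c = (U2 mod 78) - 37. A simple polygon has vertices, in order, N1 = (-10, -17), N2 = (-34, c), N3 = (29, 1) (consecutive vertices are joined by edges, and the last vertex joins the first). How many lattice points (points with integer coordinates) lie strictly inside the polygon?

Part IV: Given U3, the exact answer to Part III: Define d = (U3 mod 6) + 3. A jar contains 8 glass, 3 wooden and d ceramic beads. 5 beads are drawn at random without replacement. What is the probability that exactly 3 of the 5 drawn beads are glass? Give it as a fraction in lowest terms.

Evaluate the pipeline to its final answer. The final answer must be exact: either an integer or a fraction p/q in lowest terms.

Part I: 65622 = 2 * 3 * 10937; number of divisors = (1+1) * (1+1) * (1+1) = 8; answer 8
Part II: U1 = 8; m = -39; a(2) = 1*(-29) - 2*(-39) = 49; iterating: a(2)=49, a(3)=107, a(4)=9, a(5)=-205, a(6)=-223, a(7)=187, a(8)=633, a(9)=259, a(10)=-1007; answer -1007
Part III: U2 = -1007; c = -30; cross terms: (-10*-30 - -34*-17)=-278, (-34*1 - 29*-30)=836, (29*-17 - -10*1)=-483; twice the area = |75| = 75; area = 75/2; boundary points = 1 + 1 + 3 = 5; strictly interior points = area - boundary/2 + 1 = 36; answer 36
Part IV: U3 = 36; d = 3; total draws C(14,5) = 2002; favorable C(8,3)*C(6,2) = 840; P = 60/143; answer 60/143

60/143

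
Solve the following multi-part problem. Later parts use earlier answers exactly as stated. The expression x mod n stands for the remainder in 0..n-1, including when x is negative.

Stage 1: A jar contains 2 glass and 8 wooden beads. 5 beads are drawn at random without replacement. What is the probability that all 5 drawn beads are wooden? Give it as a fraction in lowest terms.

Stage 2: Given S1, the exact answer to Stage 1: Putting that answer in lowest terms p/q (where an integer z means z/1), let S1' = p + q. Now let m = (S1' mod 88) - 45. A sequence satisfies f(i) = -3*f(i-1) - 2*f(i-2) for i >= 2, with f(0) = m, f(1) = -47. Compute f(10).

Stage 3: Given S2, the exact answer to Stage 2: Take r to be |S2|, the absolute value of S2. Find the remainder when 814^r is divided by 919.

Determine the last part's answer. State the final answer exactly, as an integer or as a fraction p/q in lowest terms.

486

Stage 1: total draws C(10,5) = 252; favorable C(8,5) = 56; P = 2/9; answer 2/9
Stage 2: S1 = 2/9; threaded value p + q = 11; m = -34; f(2) = -3*(-47) - 2*(-34) = 209; iterating: f(2)=209, f(3)=-533, f(4)=1181, f(5)=-2477, f(6)=5069, f(7)=-10253, f(8)=20621, f(9)=-41357, f(10)=82829; answer 82829
Stage 3: S2 = 82829; r = 82829; squarings mod 919: 814^1=814, 814^2=916, 814^4=9, 814^8=81, 814^16=128, 814^32=761, 814^64=151, 814^128=745, 814^256=868, 814^512=763, 814^1024=442, 814^2048=536, 814^4096=568, 814^8192=55, 814^16384=268, 814^32768=142, 814^65536=865; 814^82829 = 814^1 * 814^4 * 814^8 * 814^128 * 814^256 * 814^512 * 814^16384 * 814^65536 = 486 (mod 919); answer 486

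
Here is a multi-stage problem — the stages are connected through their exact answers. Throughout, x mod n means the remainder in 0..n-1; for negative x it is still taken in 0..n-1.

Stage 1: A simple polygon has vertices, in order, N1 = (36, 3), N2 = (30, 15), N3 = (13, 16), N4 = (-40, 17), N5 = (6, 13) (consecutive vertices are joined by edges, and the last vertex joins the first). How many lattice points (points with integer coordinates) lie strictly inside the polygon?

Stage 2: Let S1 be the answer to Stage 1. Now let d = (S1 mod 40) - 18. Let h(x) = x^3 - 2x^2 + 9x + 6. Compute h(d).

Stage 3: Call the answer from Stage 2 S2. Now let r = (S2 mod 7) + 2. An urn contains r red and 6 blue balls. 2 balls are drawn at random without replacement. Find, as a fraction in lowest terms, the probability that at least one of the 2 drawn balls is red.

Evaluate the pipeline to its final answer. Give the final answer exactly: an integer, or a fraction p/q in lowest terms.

8/11

Stage 1: cross terms: (36*15 - 30*3)=450, (30*16 - 13*15)=285, (13*17 - -40*16)=861, (-40*13 - 6*17)=-622, (6*3 - 36*13)=-450; twice the area = |524| = 524; area = 262; boundary points = 6 + 1 + 1 + 2 + 10 = 20; strictly interior points = area - boundary/2 + 1 = 253; answer 253
Stage 2: S1 = 253; d = -5; 1*(-5)^3 - 2*(-5)^2 + 9*(-5)^1 + 6 = (-125) + (-50) + (-45) + (6) = -214; answer -214
Stage 3: S2 = -214; r = 5; total draws C(11,2) = 55; complement C(6,2) = 15; favorable 55 - 15 = 40; P = 8/11; answer 8/11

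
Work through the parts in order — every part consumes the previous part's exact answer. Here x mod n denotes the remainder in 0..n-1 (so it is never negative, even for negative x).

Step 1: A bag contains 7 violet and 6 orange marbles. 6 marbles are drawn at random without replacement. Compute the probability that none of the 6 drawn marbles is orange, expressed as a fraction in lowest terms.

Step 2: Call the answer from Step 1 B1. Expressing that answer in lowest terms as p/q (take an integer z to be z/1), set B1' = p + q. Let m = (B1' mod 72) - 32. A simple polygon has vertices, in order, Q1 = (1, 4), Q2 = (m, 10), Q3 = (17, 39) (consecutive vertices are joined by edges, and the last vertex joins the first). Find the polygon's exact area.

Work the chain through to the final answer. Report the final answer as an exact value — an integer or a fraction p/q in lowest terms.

547

Step 1: total draws C(13,6) = 1716; favorable C(7,6) = 7; P = 7/1716; answer 7/1716
Step 2: B1 = 7/1716; threaded value p + q = 1723; m = 35; cross terms: (1*10 - 35*4)=-130, (35*39 - 17*10)=1195, (17*4 - 1*39)=29; twice the area = |1094| = 1094; area = 547; answer 547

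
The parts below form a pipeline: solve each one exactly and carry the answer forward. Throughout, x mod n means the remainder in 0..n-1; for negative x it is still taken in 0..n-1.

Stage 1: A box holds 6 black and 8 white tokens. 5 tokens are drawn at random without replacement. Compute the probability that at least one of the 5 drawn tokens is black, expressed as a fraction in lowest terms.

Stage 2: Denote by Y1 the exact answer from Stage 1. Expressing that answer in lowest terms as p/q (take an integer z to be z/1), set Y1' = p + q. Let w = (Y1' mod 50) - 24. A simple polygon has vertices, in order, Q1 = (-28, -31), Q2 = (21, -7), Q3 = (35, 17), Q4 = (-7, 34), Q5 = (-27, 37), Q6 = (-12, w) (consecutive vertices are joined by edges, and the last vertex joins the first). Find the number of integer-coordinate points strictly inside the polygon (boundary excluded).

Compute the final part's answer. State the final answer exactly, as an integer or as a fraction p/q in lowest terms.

2118

Stage 1: total draws C(14,5) = 2002; complement C(8,5) = 56; favorable 2002 - 56 = 1946; P = 139/143; answer 139/143
Stage 2: Y1 = 139/143; threaded value p + q = 282; w = 8; cross terms: (-28*-7 - 21*-31)=847, (21*17 - 35*-7)=602, (35*34 - -7*17)=1309, (-7*37 - -27*34)=659, (-27*8 - -12*37)=228, (-12*-31 - -28*8)=596; twice the area = |4241| = 4241; area = 4241/2; boundary points = 1 + 2 + 1 + 1 + 1 + 1 = 7; strictly interior points = area - boundary/2 + 1 = 2118; answer 2118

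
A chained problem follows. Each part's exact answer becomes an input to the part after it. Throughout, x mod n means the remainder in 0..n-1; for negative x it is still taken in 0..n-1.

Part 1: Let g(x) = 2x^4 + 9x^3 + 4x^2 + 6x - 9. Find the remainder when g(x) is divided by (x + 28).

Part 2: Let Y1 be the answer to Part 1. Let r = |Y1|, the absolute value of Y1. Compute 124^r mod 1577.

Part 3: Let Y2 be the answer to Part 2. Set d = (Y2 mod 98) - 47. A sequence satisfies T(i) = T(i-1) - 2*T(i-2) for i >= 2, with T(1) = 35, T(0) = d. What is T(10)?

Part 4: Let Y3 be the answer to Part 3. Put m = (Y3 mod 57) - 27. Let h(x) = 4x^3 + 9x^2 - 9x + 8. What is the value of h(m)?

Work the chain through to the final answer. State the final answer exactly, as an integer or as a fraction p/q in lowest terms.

Part 1: remainder = value at the root: 2*(-28)^4 + 9*(-28)^3 + 4*(-28)^2 + 6*(-28)^1 - 9 = (1229312) + (-197568) + (3136) + (-168) + (-9) = 1034703; answer 1034703
Part 2: Y1 = 1034703; r = 1034703; squarings mod 1577: 124^1=124, 124^2=1183, 124^4=690, 124^8=1423, 124^16=61, 124^32=567, 124^64=1358, 124^128=651, 124^256=1165, 124^512=1005, 124^1024=745, 124^2048=1498, 124^4096=1510, 124^8192=1335, 124^16384=215, 124^32768=492, 124^65536=783, 124^131072=1213, 124^262144=28, 124^524288=784; 124^1034703 = 124^1 * 124^2 * 124^4 * 124^8 * 124^64 * 124^128 * 124^256 * 124^2048 * 124^16384 * 124^32768 * 124^65536 * 124^131072 * 124^262144 * 124^524288 = 531 (mod 1577); answer 531
Part 3: Y2 = 531; d = -6; T(2) = 1*(35) - 2*(-6) = 47; iterating: T(2)=47, T(3)=-23, T(4)=-117, T(5)=-71, T(6)=163, T(7)=305, T(8)=-21, T(9)=-631, T(10)=-589; answer -589
Part 4: Y3 = -589; m = 11; 4*(11)^3 + 9*(11)^2 - 9*(11)^1 + 8 = (5324) + (1089) + (-99) + (8) = 6322; answer 6322

6322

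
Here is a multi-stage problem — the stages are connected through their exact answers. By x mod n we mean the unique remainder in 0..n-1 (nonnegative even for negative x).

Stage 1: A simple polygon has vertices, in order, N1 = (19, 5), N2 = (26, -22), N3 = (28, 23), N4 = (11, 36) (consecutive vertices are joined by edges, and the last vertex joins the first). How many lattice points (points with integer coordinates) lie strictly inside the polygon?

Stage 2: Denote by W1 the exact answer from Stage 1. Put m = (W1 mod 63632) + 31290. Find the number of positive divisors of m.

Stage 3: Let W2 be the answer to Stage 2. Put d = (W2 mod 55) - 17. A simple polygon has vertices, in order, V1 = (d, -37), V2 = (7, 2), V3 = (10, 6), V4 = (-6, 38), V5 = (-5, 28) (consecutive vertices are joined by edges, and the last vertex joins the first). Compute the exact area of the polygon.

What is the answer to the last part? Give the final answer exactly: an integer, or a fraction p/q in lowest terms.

621

Stage 1: cross terms: (19*-22 - 26*5)=-548, (26*23 - 28*-22)=1214, (28*36 - 11*23)=755, (11*5 - 19*36)=-629; twice the area = |792| = 792; area = 396; boundary points = 1 + 1 + 1 + 1 = 4; strictly interior points = area - boundary/2 + 1 = 395; answer 395
Stage 2: W1 = 395; m = 31685; 31685 = 5 * 6337; number of divisors = (1+1) * (1+1) = 4; answer 4
Stage 3: W2 = 4; d = -13; cross terms: (-13*2 - 7*-37)=233, (7*6 - 10*2)=22, (10*38 - -6*6)=416, (-6*28 - -5*38)=22, (-5*-37 - -13*28)=549; twice the area = |1242| = 1242; area = 621; answer 621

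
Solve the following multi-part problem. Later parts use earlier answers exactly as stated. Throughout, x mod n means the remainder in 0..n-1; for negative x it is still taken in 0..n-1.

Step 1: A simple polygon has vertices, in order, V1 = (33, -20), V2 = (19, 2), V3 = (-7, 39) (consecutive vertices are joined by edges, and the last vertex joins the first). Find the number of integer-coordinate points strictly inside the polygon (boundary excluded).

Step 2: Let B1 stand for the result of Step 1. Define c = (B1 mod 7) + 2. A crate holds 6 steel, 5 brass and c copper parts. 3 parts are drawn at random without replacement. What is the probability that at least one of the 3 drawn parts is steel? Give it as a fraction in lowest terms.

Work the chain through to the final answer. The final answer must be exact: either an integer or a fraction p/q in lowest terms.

Step 1: cross terms: (33*2 - 19*-20)=446, (19*39 - -7*2)=755, (-7*-20 - 33*39)=-1147; twice the area = |54| = 54; area = 27; boundary points = 2 + 1 + 1 = 4; strictly interior points = area - boundary/2 + 1 = 26; answer 26
Step 2: B1 = 26; c = 7; total draws C(18,3) = 816; complement C(12,3) = 220; favorable 816 - 220 = 596; P = 149/204; answer 149/204

149/204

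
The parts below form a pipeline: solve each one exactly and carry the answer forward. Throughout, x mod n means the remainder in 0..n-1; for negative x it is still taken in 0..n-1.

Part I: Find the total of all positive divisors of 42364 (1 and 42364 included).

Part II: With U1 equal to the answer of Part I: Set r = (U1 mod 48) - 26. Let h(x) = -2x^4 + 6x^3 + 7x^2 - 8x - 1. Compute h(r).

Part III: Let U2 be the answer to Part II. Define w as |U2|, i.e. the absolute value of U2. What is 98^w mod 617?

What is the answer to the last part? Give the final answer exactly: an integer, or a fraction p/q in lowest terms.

242

Part I: 42364 = 2^2 * 7 * 17 * 89; sigma = (1 + 2 + 4) * (1 + 7) * (1 + 17) * (1 + 89) = 7 * 8 * 18 * 90 = 90720; answer 90720
Part II: U1 = 90720; r = -26; -2*(-26)^4 + 6*(-26)^3 + 7*(-26)^2 - 8*(-26)^1 - 1 = (-913952) + (-105456) + (4732) + (208) + (-1) = -1014469; answer -1014469
Part III: U2 = -1014469; w = 1014469; squarings mod 617: 98^1=98, 98^2=349, 98^4=252, 98^8=570, 98^16=358, 98^32=445, 98^64=585, 98^128=407, 98^256=293, 98^512=86, 98^1024=609, 98^2048=64, 98^4096=394, 98^8192=369, 98^16384=421, 98^32768=162, 98^65536=330, 98^131072=308, 98^262144=463, 98^524288=270; 98^1014469 = 98^1 * 98^4 * 98^64 * 98^128 * 98^512 * 98^2048 * 98^4096 * 98^8192 * 98^16384 * 98^65536 * 98^131072 * 98^262144 * 98^524288 = 242 (mod 617); answer 242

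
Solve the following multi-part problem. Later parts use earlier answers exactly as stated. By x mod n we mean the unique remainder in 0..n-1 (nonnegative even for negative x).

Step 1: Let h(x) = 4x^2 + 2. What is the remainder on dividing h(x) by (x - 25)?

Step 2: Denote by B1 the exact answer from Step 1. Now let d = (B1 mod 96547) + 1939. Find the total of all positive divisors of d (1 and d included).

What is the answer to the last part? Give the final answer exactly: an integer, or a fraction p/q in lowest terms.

Step 1: remainder = value at the root: 4*(25)^2 + 2 = (2500) + (2) = 2502; answer 2502
Step 2: B1 = 2502; d = 4441; 4441 is prime, so its only divisors are 1 and 4441; sigma = 1 + 4441 = 4442; answer 4442

4442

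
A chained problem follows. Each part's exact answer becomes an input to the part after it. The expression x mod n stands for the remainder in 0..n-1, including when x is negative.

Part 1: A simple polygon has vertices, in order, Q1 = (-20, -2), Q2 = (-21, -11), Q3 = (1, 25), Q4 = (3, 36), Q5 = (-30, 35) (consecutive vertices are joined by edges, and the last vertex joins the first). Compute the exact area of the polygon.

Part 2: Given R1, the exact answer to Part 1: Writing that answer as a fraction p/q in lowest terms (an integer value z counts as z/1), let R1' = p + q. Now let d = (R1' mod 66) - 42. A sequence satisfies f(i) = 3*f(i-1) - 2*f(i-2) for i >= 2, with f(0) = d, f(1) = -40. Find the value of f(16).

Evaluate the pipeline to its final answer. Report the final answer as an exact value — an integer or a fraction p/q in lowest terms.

Part 1: cross terms: (-20*-11 - -21*-2)=178, (-21*25 - 1*-11)=-514, (1*36 - 3*25)=-39, (3*35 - -30*36)=1185, (-30*-2 - -20*35)=760; twice the area = |1570| = 1570; area = 785; answer 785
Part 2: R1 = 785; threaded value p + q = 786; d = 18; f(2) = 3*(-40) - 2*(18) = -156; iterating: f(2)=-156, f(3)=-388, f(4)=-852, f(5)=-1780, f(6)=-3636, f(7)=-7348, f(8)=-14772, f(9)=-29620, f(10)=-59316, f(11)=-118708, f(12)=-237492, f(13)=-475060, f(14)=-950196, f(15)=-1900468, f(16)=-3801012; answer -3801012

-3801012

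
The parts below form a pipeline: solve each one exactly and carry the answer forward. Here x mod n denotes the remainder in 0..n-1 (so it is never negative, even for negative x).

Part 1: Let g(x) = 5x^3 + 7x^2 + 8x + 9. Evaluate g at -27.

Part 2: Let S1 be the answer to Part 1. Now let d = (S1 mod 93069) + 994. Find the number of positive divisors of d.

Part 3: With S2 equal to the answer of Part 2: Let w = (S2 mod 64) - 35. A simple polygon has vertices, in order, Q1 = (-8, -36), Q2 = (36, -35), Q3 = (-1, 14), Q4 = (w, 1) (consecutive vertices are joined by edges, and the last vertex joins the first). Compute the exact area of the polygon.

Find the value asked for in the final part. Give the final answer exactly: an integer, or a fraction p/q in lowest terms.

1701

Part 1: 5*(-27)^3 + 7*(-27)^2 + 8*(-27)^1 + 9 = (-98415) + (5103) + (-216) + (9) = -93519; answer -93519
Part 2: S1 = -93519; d = 93613; 93613 = 13 * 19 * 379; number of divisors = (1+1) * (1+1) * (1+1) = 8; answer 8
Part 3: S2 = 8; w = -27; cross terms: (-8*-35 - 36*-36)=1576, (36*14 - -1*-35)=469, (-1*1 - -27*14)=377, (-27*-36 - -8*1)=980; twice the area = |3402| = 3402; area = 1701; answer 1701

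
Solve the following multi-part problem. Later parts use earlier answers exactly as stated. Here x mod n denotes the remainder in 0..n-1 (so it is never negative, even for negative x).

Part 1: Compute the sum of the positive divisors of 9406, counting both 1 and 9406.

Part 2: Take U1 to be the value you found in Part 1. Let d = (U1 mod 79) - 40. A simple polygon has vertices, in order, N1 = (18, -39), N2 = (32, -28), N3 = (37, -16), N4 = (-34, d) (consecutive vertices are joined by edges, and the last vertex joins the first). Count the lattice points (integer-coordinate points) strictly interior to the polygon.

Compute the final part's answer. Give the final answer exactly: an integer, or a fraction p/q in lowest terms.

Part 1: 9406 = 2 * 4703; sigma = (1 + 2) * (1 + 4703) = 3 * 4704 = 14112; answer 14112
Part 2: U1 = 14112; d = 10; cross terms: (18*-28 - 32*-39)=744, (32*-16 - 37*-28)=524, (37*10 - -34*-16)=-174, (-34*-39 - 18*10)=1146; twice the area = |2240| = 2240; area = 1120; boundary points = 1 + 1 + 1 + 1 = 4; strictly interior points = area - boundary/2 + 1 = 1119; answer 1119

1119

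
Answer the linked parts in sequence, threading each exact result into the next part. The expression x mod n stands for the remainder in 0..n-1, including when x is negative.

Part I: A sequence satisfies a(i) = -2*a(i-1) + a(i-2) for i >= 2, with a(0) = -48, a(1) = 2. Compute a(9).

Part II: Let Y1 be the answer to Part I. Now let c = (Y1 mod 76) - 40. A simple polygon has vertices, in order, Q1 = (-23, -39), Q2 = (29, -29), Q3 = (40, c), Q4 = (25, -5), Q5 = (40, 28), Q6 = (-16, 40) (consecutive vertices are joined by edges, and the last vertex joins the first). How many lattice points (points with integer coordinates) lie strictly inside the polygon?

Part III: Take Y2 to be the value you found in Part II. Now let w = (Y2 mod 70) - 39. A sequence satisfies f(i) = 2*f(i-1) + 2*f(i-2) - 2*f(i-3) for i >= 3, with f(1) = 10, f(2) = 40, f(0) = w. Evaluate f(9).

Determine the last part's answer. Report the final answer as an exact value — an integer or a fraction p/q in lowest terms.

Part I: a(2) = -2*(2) + 1*(-48) = -52; iterating: a(2)=-52, a(3)=106, a(4)=-264, a(5)=634, a(6)=-1532, a(7)=3698, a(8)=-8928, a(9)=21554; answer 21554
Part II: Y1 = 21554; c = 6; cross terms: (-23*-29 - 29*-39)=1798, (29*6 - 40*-29)=1334, (40*-5 - 25*6)=-350, (25*28 - 40*-5)=900, (40*40 - -16*28)=2048, (-16*-39 - -23*40)=1544; twice the area = |7274| = 7274; area = 3637; boundary points = 2 + 1 + 1 + 3 + 4 + 1 = 12; strictly interior points = area - boundary/2 + 1 = 3632; answer 3632
Part III: Y2 = 3632; w = 23; f(3) = 2*(40) + 2*(10) - 2*(23) = 54; iterating: f(3)=54, f(4)=168, f(5)=364, f(6)=956, f(7)=2304, f(8)=5792, f(9)=14280; answer 14280

14280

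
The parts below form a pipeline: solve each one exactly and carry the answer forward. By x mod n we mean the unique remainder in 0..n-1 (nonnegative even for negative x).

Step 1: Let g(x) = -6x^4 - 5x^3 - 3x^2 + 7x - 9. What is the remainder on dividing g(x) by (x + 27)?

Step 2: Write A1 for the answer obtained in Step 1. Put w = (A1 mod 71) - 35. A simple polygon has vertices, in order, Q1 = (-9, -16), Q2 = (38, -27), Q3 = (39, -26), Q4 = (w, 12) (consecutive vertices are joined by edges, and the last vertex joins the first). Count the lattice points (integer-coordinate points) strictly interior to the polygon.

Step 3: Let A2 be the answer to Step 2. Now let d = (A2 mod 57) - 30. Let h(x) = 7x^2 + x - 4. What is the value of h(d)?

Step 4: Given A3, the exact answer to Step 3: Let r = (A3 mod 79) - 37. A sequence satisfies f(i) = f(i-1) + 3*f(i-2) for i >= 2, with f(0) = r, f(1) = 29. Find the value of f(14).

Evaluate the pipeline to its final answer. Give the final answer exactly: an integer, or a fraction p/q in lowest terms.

Step 1: remainder = value at the root: -6*(-27)^4 - 5*(-27)^3 - 3*(-27)^2 + 7*(-27)^1 - 9 = (-3188646) + (98415) + (-2187) + (-189) + (-9) = -3092616; answer -3092616
Step 2: A1 = -3092616; w = -33; cross terms: (-9*-27 - 38*-16)=851, (38*-26 - 39*-27)=65, (39*12 - -33*-26)=-390, (-33*-16 - -9*12)=636; twice the area = |1162| = 1162; area = 581; boundary points = 1 + 1 + 2 + 4 = 8; strictly interior points = area - boundary/2 + 1 = 578; answer 578
Step 3: A2 = 578; d = -22; 7*(-22)^2 + 1*(-22)^1 - 4 = (3388) + (-22) + (-4) = 3362; answer 3362
Step 4: A3 = 3362; r = 7; f(2) = 1*(29) + 3*(7) = 50; iterating: f(2)=50, f(3)=137, f(4)=287, f(5)=698, f(6)=1559, f(7)=3653, f(8)=8330, f(9)=19289, f(10)=44279, f(11)=102146, f(12)=234983, f(13)=541421, f(14)=1246370; answer 1246370

1246370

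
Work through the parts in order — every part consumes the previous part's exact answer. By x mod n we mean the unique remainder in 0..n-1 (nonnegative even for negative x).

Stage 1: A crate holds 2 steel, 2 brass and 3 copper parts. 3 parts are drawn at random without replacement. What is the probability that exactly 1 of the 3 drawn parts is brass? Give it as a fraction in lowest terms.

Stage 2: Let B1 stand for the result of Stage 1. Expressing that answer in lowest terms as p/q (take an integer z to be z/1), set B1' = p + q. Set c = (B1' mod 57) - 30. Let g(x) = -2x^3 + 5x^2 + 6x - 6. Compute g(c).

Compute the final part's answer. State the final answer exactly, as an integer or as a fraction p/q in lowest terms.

15403

Stage 1: total draws C(7,3) = 35; favorable C(2,1)*C(5,2) = 20; P = 4/7; answer 4/7
Stage 2: B1 = 4/7; threaded value p + q = 11; c = -19; -2*(-19)^3 + 5*(-19)^2 + 6*(-19)^1 - 6 = (13718) + (1805) + (-114) + (-6) = 15403; answer 15403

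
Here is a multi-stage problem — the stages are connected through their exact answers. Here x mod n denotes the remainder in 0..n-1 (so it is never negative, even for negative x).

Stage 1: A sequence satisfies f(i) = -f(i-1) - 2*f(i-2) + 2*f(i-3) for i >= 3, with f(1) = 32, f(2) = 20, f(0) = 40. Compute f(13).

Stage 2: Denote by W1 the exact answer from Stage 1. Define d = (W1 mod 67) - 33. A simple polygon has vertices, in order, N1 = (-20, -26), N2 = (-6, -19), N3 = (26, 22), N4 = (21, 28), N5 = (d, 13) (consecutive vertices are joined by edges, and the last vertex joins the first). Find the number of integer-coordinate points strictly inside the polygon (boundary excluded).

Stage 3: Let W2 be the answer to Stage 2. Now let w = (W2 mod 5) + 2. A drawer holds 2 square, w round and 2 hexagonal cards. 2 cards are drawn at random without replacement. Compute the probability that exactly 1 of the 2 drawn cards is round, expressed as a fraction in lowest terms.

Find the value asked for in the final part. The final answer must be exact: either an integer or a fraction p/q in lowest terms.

8/15

Stage 1: f(3) = -1*(20) - 2*(32) + 2*(40) = -4; iterating: f(3)=-4, f(4)=28, f(5)=20, f(6)=-84, f(7)=100, f(8)=108, f(9)=-476, f(10)=460, f(11)=708, f(12)=-2580, f(13)=2084; answer 2084
Stage 2: W1 = 2084; d = -26; cross terms: (-20*-19 - -6*-26)=224, (-6*22 - 26*-19)=362, (26*28 - 21*22)=266, (21*13 - -26*28)=1001, (-26*-26 - -20*13)=936; twice the area = |2789| = 2789; area = 2789/2; boundary points = 7 + 1 + 1 + 1 + 3 = 13; strictly interior points = area - boundary/2 + 1 = 1389; answer 1389
Stage 3: W2 = 1389; w = 6; total draws C(10,2) = 45; favorable C(6,1)*C(4,1) = 24; P = 8/15; answer 8/15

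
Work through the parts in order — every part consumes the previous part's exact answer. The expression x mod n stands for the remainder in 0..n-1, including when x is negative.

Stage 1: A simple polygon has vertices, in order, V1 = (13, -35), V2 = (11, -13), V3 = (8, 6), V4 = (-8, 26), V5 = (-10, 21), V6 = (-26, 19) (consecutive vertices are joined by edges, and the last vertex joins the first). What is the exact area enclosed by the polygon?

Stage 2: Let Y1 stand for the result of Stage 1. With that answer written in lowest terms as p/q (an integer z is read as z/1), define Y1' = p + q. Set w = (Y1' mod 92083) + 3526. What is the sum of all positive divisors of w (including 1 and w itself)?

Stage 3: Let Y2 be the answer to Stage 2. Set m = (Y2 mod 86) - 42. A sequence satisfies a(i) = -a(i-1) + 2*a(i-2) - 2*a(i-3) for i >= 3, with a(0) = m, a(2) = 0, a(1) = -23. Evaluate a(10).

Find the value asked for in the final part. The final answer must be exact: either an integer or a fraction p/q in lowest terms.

Stage 1: cross terms: (13*-13 - 11*-35)=216, (11*6 - 8*-13)=170, (8*26 - -8*6)=256, (-8*21 - -10*26)=92, (-10*19 - -26*21)=356, (-26*-35 - 13*19)=663; twice the area = |1753| = 1753; area = 1753/2; answer 1753/2
Stage 2: Y1 = 1753/2; threaded value p + q = 1755; w = 5281; 5281 is prime, so its only divisors are 1 and 5281; sigma = 1 + 5281 = 5282; answer 5282
Stage 3: Y2 = 5282; m = -6; a(3) = -1*(0) + 2*(-23) - 2*(-6) = -34; iterating: a(3)=-34, a(4)=80, a(5)=-148, a(6)=376, a(7)=-832, a(8)=1880, a(9)=-4296, a(10)=9720; answer 9720

9720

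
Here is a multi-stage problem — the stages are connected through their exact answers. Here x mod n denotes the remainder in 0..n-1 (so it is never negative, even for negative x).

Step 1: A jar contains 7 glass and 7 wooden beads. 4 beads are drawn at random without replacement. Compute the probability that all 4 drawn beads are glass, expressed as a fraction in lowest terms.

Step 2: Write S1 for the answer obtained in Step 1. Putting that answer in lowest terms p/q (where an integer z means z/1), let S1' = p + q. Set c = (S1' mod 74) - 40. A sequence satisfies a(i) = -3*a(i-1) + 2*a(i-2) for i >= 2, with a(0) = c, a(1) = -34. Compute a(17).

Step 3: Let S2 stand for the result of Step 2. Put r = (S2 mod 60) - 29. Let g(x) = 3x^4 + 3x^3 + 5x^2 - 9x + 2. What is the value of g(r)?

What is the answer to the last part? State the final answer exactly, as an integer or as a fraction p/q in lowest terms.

Step 1: total draws C(14,4) = 1001; favorable C(7,4) = 35; P = 5/143; answer 5/143
Step 2: S1 = 5/143; threaded value p + q = 148; c = -40; a(2) = -3*(-34) + 2*(-40) = 22; iterating: a(2)=22, a(3)=-134, a(4)=446, a(5)=-1606, a(6)=5710, a(7)=-20342, a(8)=72446, a(9)=-258022, a(10)=918958, a(11)=-3272918, a(12)=11656670, a(13)=-41515846, a(14)=147860878, a(15)=-526614326, a(16)=1875564734, a(17)=-6679922854; answer -6679922854
Step 3: S2 = -6679922854; r = -3; 3*(-3)^4 + 3*(-3)^3 + 5*(-3)^2 - 9*(-3)^1 + 2 = (243) + (-81) + (45) + (27) + (2) = 236; answer 236

236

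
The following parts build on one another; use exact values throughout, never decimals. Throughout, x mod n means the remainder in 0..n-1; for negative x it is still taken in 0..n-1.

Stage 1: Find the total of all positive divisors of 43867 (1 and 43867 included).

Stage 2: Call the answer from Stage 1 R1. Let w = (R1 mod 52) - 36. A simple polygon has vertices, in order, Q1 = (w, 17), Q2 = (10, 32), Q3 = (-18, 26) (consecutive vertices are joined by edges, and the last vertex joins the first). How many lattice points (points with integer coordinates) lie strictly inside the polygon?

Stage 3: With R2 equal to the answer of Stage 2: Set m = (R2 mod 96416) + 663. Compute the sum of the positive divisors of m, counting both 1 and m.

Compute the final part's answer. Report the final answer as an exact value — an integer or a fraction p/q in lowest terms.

Stage 1: 43867 is prime, so its only divisors are 1 and 43867; sigma = 1 + 43867 = 43868; answer 43868
Stage 2: R1 = 43868; w = -4; cross terms: (-4*32 - 10*17)=-298, (10*26 - -18*32)=836, (-18*17 - -4*26)=-202; twice the area = |336| = 336; area = 168; boundary points = 1 + 2 + 1 = 4; strictly interior points = area - boundary/2 + 1 = 167; answer 167
Stage 3: R2 = 167; m = 830; 830 = 2 * 5 * 83; sigma = (1 + 2) * (1 + 5) * (1 + 83) = 3 * 6 * 84 = 1512; answer 1512

1512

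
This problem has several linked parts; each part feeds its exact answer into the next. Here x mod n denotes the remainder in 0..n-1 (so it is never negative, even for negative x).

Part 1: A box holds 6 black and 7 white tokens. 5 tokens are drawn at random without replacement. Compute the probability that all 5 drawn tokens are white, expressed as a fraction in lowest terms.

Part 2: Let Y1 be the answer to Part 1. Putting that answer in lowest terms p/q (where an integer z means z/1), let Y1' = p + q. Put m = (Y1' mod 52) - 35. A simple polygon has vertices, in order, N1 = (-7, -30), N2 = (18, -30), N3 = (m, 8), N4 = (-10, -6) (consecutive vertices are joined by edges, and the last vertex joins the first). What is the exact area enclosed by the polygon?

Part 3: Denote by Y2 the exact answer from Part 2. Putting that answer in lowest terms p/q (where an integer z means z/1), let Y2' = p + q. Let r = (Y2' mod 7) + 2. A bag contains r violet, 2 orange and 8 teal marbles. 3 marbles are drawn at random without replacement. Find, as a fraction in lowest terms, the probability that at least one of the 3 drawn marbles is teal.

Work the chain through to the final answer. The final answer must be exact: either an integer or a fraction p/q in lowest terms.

Part 1: total draws C(13,5) = 1287; favorable C(7,5) = 21; P = 7/429; answer 7/429
Part 2: Y1 = 7/429; threaded value p + q = 436; m = -15; cross terms: (-7*-30 - 18*-30)=750, (18*8 - -15*-30)=-306, (-15*-6 - -10*8)=170, (-10*-30 - -7*-6)=258; twice the area = |872| = 872; area = 436; answer 436
Part 3: Y2 = 436; threaded value p + q = 437; r = 5; total draws C(15,3) = 455; complement C(7,3) = 35; favorable 455 - 35 = 420; P = 12/13; answer 12/13

12/13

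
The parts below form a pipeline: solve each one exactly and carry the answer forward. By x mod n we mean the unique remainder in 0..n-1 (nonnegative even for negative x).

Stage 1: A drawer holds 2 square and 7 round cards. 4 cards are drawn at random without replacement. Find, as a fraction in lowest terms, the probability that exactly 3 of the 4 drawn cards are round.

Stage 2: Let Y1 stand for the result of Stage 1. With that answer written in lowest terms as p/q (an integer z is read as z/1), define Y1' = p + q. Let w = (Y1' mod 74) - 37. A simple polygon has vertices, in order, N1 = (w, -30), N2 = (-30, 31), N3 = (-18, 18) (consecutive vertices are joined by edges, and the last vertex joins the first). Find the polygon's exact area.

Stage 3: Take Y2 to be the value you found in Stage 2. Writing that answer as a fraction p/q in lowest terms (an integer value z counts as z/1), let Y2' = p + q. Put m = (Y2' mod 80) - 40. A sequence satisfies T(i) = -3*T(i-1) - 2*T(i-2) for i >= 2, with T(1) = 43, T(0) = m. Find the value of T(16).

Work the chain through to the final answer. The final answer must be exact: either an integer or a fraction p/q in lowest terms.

Stage 1: total draws C(9,4) = 126; favorable C(7,3)*C(2,1) = 70; P = 5/9; answer 5/9
Stage 2: Y1 = 5/9; threaded value p + q = 14; w = -23; cross terms: (-23*31 - -30*-30)=-1613, (-30*18 - -18*31)=18, (-18*-30 - -23*18)=954; twice the area = |-641| = 641; area = 641/2; answer 641/2
Stage 3: Y2 = 641/2; threaded value p + q = 643; m = -37; T(2) = -3*(43) - 2*(-37) = -55; iterating: T(2)=-55, T(3)=79, T(4)=-127, T(5)=223, T(6)=-415, T(7)=799, T(8)=-1567, T(9)=3103, T(10)=-6175, T(11)=12319, T(12)=-24607, T(13)=49183, T(14)=-98335, T(15)=196639, T(16)=-393247; answer -393247

-393247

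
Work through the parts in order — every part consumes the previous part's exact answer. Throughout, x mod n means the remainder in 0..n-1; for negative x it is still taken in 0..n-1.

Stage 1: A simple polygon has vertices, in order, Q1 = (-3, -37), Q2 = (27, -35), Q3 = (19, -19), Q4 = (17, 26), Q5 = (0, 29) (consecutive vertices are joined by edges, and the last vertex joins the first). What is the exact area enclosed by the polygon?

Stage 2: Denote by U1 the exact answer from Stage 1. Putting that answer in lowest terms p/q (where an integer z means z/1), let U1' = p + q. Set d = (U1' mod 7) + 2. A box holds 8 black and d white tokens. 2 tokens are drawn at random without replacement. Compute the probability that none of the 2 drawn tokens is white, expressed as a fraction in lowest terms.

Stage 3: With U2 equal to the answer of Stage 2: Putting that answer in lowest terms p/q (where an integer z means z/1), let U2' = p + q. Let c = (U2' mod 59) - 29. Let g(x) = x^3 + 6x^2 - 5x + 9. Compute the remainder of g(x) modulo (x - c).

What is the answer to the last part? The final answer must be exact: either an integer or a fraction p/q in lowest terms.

Stage 1: cross terms: (-3*-35 - 27*-37)=1104, (27*-19 - 19*-35)=152, (19*26 - 17*-19)=817, (17*29 - 0*26)=493, (0*-37 - -3*29)=87; twice the area = |2653| = 2653; area = 2653/2; answer 2653/2
Stage 2: U1 = 2653/2; threaded value p + q = 2655; d = 4; total draws C(12,2) = 66; favorable C(8,2) = 28; P = 14/33; answer 14/33
Stage 3: U2 = 14/33; threaded value p + q = 47; c = 18; remainder = value at the root: 1*(18)^3 + 6*(18)^2 - 5*(18)^1 + 9 = (5832) + (1944) + (-90) + (9) = 7695; answer 7695

7695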